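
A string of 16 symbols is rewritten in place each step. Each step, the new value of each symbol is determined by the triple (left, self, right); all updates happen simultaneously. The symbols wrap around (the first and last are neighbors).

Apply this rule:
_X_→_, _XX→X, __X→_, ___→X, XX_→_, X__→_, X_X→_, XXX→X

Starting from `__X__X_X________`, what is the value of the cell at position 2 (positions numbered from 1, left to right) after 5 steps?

X________XXXXXXX
__XXXXXX_XXXXXXX
__XXXXX__XXXXXX_
X_XXXX___XXXXX__
__XXX__X_XXXX___
position 2 holds _

_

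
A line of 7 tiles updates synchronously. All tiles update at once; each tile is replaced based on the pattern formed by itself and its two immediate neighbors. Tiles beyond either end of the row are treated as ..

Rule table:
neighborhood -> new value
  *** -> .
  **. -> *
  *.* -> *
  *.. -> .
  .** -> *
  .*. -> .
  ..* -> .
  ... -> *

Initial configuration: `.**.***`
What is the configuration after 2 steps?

step 1: .****.*
step 2: .*..**.

.*..**.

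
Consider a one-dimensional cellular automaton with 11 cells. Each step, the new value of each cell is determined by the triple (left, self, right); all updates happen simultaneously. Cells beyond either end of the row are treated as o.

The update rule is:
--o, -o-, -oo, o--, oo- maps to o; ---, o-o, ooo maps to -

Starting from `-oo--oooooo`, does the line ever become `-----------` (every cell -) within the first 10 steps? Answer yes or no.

no

step 1: -ooooo-----
step 2: -o---oo---o
step 3: -oo-oooo-oo
step 4: -oo-o--o-o-
step 5: -oo-oooo-o-
step 6: -oo-o--o-o-  (repeats step 4; period 2)
step 10: -oo-o--o-o-
step 10 is -oo-o--o-o-, still not uniform -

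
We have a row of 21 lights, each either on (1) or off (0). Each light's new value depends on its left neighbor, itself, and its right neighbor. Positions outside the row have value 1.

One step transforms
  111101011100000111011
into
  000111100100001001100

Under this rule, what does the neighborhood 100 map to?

0

At position 10 the neighborhood is 100; the next row has 0 there.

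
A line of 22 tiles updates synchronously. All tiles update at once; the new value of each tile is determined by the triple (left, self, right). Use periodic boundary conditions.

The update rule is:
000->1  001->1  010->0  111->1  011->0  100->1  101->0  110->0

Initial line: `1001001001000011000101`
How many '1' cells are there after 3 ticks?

12

tick 1: 0110110110111100111000
tick 2: 1000000000011011010111
tick 3: 0111111111100000000011
count of 1: 12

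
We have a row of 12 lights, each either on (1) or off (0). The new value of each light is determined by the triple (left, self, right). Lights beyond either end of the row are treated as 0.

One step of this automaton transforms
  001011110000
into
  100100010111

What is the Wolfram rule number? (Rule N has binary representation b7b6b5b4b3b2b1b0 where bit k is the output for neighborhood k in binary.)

position 5: 111 → 0  (bit 7 = 0)
position 7: 110 → 1  (bit 6 = 1)
position 3: 101 → 1  (bit 5 = 1)
position 8: 100 → 0  (bit 4 = 0)
position 4: 011 → 0  (bit 3 = 0)
position 2: 010 → 0  (bit 2 = 0)
position 1: 001 → 0  (bit 1 = 0)
position 0: 000 → 1  (bit 0 = 1)
bits b7..b0 = 01100001 = 97

97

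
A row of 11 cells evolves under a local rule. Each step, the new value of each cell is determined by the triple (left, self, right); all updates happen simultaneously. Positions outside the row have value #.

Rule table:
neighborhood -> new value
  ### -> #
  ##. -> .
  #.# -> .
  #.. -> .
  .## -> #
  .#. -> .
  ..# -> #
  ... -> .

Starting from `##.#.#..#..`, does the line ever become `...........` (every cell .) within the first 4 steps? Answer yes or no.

no

#......#..#
......#..##
.....#..###
....#..####
step 4 is ....#..####, still not uniform .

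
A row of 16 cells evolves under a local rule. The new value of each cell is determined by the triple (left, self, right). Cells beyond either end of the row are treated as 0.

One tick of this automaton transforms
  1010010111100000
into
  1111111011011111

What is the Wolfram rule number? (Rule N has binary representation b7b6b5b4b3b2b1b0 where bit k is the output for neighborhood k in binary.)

183

position 8: 111 → 1  (bit 7 = 1)
position 10: 110 → 0  (bit 6 = 0)
position 1: 101 → 1  (bit 5 = 1)
position 3: 100 → 1  (bit 4 = 1)
position 7: 011 → 0  (bit 3 = 0)
position 0: 010 → 1  (bit 2 = 1)
position 4: 001 → 1  (bit 1 = 1)
position 12: 000 → 1  (bit 0 = 1)
bits b7..b0 = 10110111 = 183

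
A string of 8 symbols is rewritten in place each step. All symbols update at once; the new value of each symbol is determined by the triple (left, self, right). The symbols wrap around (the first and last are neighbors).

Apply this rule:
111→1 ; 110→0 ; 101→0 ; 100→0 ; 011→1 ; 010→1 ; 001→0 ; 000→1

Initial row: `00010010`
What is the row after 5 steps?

10010010

11010010
10010010
10010010  (fixed point — unchanged through step 5)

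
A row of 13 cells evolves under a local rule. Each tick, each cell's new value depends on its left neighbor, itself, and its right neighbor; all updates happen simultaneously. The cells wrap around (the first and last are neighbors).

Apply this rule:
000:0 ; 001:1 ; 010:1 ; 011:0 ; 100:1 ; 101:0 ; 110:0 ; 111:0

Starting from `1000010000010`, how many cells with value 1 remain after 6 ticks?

5

1100111000110
0011000101000
0100101101100
1111100000010
0000010000110
0000111001001
count of 1: 5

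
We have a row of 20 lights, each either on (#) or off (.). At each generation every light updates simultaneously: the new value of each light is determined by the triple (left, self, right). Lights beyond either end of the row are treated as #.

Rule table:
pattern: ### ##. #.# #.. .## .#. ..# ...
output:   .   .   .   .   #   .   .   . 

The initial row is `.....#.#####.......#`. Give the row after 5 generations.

...................#

.......#...........#
...................#
...................#  (fixed point — unchanged through generation 5)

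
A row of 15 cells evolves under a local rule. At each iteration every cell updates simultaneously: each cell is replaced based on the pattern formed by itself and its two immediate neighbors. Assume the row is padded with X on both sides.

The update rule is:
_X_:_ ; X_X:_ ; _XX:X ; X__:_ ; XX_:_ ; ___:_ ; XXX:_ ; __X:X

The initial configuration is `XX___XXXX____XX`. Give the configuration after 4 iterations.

_XX______XX__XX

iteration 1: ____XX______XX_
iteration 2: ___XX______XX__
iteration 3: __XX______XX__X
iteration 4: _XX______XX__XX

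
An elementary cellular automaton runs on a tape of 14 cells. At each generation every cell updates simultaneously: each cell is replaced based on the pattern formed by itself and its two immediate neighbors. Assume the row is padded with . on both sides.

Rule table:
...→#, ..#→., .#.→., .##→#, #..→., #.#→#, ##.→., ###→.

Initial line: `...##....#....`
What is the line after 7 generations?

..##.....#..##

##.#..##...###
#.#...#..#.#..
.#..#.....#..#
......###.....
#####.#...####
#....#..#.#...
..##.....#..##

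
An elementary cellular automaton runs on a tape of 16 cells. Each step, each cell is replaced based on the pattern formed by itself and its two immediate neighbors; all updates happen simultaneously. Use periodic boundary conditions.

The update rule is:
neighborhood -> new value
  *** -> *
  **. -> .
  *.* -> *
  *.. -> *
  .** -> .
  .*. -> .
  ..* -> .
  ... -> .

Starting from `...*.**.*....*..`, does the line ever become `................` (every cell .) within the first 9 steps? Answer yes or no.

no

step 1: ....*..*.*....*.
step 2: .....*..*.*....*
step 3: *.....*..*.*....
step 4: .*.....*..*.*...
step 5: ..*.....*..*.*..
step 6: ...*.....*..*.*.
step 7: ....*.....*..*.*
step 8: *....*.....*..*.
step 9: .*....*.....*..*
step 9 is .*....*.....*..*, still not uniform .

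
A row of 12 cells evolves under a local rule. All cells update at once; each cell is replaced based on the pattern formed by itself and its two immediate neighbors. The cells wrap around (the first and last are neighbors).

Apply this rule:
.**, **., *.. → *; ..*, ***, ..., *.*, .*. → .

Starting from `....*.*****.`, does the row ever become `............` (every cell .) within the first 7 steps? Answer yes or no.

step 1: ......*...**
step 2: *......*..**
step 3: **......*.*.
step 4: ***.........
step 5: *.**........
step 6: ..***.......
step 7: ..*.**......
step 7 is ..*.**......, still not uniform .

no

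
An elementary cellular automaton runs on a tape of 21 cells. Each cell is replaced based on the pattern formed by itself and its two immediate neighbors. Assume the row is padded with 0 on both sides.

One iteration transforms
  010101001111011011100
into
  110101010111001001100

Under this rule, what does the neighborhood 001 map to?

At position 0 the neighborhood is 001; the next row has 1 there.

1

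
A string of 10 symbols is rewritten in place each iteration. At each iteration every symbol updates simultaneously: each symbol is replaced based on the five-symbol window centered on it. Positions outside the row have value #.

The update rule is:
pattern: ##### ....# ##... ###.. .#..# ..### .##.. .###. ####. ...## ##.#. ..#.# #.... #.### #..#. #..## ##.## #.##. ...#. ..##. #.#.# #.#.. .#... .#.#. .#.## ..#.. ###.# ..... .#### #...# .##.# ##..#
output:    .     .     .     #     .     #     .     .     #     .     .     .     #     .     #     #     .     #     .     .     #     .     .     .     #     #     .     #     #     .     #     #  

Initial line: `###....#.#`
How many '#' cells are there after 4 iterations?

6

iteration 1: .##.#...#.
iteration 2: .##......#
iteration 3: .#..###..#
iteration 4: ...##.####
count of #: 6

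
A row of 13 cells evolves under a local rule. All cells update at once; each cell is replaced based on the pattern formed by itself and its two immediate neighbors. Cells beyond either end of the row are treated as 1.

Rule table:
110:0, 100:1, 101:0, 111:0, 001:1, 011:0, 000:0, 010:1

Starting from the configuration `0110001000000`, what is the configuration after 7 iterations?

1011110001110

iteration 1: 0001011100001
iteration 2: 1011000010010
iteration 3: 0000100111110
iteration 4: 1001111000000
iteration 5: 0110000100001
iteration 6: 0001001110010
iteration 7: 1011110001110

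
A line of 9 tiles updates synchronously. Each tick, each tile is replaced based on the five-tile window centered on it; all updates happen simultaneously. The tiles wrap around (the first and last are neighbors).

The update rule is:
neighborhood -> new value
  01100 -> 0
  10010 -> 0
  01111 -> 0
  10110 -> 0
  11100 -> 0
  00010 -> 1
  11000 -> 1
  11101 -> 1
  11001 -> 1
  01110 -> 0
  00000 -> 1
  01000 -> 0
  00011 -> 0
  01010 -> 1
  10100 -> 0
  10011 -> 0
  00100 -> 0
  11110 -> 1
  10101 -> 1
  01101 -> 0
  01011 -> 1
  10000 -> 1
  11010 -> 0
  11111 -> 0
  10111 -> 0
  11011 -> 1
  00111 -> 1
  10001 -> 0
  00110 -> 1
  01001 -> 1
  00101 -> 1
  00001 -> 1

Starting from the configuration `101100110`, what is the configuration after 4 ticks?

110010100
101011010
111100011
001010010

001010010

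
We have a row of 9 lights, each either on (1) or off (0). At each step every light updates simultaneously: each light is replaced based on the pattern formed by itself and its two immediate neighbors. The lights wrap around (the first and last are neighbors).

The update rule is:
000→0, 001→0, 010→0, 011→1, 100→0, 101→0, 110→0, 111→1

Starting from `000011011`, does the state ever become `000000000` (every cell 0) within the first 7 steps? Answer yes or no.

000010010
000000000
all cells are 0 at step 2

yes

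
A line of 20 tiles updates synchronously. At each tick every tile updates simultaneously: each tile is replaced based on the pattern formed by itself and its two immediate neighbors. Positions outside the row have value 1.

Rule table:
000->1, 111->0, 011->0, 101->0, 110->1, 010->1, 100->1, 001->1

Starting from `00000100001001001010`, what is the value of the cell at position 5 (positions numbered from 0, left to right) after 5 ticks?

1

tick 1: 11111111111111111010
tick 2: 00000000000000001010
tick 3: 11111111111111111010  (repeats tick 1; period 2)
tick 5: 11111111111111111010
position 5 holds 1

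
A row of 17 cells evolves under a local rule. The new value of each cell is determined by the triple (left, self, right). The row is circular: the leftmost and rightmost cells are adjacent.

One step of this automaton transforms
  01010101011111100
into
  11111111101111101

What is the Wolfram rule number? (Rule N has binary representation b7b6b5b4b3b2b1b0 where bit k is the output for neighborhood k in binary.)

position 10: 111 → 1  (bit 7 = 1)
position 14: 110 → 1  (bit 6 = 1)
position 2: 101 → 1  (bit 5 = 1)
position 15: 100 → 0  (bit 4 = 0)
position 9: 011 → 0  (bit 3 = 0)
position 1: 010 → 1  (bit 2 = 1)
position 0: 001 → 1  (bit 1 = 1)
position 16: 000 → 1  (bit 0 = 1)
bits b7..b0 = 11100111 = 231

231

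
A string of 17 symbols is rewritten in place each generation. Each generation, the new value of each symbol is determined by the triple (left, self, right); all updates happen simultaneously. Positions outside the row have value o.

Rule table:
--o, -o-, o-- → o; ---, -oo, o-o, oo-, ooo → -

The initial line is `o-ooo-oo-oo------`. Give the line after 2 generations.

-----------o----o
o---------ooo--o-

o---------ooo--o-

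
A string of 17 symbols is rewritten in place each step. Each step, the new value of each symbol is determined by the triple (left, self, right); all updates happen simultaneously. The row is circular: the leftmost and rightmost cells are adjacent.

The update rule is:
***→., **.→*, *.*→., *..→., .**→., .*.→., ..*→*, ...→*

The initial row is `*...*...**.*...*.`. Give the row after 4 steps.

*..******.*...***

..**..**.*...**..
**.*.*.*...**.*.*
.*.......**.*....
*..******.*...***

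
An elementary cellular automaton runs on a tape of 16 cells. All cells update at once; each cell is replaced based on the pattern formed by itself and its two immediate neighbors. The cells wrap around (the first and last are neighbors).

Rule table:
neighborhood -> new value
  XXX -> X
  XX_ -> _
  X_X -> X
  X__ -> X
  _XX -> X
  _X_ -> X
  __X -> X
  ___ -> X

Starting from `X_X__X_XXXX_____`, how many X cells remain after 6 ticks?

XXXXXXXXXX_XXXXX
XXXXXXXXX_XXXXXX
XXXXXXXX_XXXXXXX
XXXXXXX_XXXXXXXX
XXXXXX_XXXXXXXXX
XXXXX_XXXXXXXXXX
count of X: 15

15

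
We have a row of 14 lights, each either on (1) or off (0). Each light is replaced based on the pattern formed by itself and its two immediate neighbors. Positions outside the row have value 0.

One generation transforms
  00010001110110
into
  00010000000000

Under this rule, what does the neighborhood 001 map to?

0

At position 2 the neighborhood is 001; the next row has 0 there.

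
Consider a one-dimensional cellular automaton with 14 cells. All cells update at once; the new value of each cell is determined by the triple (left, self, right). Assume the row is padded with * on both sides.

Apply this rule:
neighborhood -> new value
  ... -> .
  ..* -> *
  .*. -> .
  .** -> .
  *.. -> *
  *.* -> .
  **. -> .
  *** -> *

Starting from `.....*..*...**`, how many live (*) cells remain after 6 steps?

6

*...*.**.*.*.*
.*.*..........
....*........*
*..*.*......*.
.**...*....*..
...*.*.*..*.**
count of *: 6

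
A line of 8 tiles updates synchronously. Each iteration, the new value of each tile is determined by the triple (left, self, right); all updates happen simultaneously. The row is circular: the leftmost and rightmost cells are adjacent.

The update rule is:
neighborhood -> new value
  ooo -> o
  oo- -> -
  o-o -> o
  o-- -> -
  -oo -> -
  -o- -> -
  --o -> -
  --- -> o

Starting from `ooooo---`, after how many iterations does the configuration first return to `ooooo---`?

iteration 1: -ooo--o-
iteration 2: --o-----
iteration 3: o---oooo
iteration 4: --o--ooo
iteration 5: ------o-
iteration 6: ooooo---

6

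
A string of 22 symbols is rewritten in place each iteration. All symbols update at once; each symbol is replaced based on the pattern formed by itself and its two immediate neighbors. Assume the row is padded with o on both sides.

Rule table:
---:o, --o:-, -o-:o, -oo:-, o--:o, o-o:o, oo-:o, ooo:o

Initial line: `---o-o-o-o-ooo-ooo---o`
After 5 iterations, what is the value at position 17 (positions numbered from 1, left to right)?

o

oo-oooooooo-ooo-oooo--
ooo-oooooooo-ooo-oooo-
oooo-oooooooo-ooo-oooo
ooooo-oooooooo-ooo-ooo
oooooo-oooooooo-ooo-oo
position 17 holds o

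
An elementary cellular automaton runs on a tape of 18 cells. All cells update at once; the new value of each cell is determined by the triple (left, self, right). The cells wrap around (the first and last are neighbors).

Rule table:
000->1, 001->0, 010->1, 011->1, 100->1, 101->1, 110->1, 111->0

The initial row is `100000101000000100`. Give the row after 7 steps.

101011110100001111

111110111111110110
100011100000011111
111010111111010000
101111100001111110
111000111101000011
001110100111111010
101011110100001111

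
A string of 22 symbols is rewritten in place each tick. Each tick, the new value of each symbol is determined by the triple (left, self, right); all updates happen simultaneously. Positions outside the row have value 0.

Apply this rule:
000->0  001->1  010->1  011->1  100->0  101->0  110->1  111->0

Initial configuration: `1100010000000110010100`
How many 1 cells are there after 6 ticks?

12

1100110000001110110100
1101110000011010110100
1101010000111010110100
1101010001101010110100
1101010011101010110100
1101010110101010110100
count of 1: 12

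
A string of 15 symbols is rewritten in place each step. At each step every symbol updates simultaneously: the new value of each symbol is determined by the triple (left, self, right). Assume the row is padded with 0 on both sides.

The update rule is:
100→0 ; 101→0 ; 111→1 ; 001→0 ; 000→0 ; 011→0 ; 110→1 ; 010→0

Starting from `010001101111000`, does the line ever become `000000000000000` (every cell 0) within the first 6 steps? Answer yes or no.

yes

000000100111000
000000000011000
000000000001000
000000000000000
all cells are 0 at step 4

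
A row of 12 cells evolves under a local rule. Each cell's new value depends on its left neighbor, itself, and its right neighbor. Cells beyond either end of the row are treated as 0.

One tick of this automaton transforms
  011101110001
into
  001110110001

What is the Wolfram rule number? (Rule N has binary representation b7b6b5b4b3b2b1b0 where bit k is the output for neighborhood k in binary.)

228

position 2: 111 → 1  (bit 7 = 1)
position 3: 110 → 1  (bit 6 = 1)
position 4: 101 → 1  (bit 5 = 1)
position 8: 100 → 0  (bit 4 = 0)
position 1: 011 → 0  (bit 3 = 0)
position 11: 010 → 1  (bit 2 = 1)
position 0: 001 → 0  (bit 1 = 0)
position 9: 000 → 0  (bit 0 = 0)
bits b7..b0 = 11100100 = 228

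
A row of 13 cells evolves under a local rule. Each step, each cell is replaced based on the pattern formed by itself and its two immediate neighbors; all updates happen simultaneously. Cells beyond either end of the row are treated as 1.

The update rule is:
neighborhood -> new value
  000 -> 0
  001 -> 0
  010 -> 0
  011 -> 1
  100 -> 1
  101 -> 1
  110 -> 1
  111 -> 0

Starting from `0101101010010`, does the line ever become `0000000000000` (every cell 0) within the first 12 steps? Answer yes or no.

1011110101001
1110011010101
0011011101011
1011110110110
1110011111111
0011010000000
1011101000000
1110110100000
0011111010000
1010001101000
1101001110100
0110101011010
step 12 is 0110101011010, still not uniform 0

no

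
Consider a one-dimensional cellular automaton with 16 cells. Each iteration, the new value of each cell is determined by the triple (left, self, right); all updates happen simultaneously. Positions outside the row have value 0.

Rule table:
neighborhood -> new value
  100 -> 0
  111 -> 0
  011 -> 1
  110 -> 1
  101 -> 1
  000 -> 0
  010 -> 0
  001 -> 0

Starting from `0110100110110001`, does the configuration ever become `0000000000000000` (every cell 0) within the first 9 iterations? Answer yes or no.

yes

0111000111110000
0101000100010000
0010000000000000
0000000000000000
all cells are 0 at iteration 4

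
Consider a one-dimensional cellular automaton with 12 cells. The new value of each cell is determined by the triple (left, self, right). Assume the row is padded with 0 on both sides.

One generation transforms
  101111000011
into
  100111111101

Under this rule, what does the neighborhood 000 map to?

1

At position 7 the neighborhood is 000; the next row has 1 there.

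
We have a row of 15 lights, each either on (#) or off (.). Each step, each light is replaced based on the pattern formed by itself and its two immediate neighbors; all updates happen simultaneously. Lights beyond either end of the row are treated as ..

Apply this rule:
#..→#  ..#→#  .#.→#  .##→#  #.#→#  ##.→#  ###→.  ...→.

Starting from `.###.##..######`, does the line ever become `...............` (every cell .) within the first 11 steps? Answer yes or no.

no

step 1: ##.#######....#
step 2: ####.....##..##
step 3: #..##...#######
step 4: ######.##.....#
step 5: #....#####...##
step 6: ##..##...##.###
step 7: #######.#####.#
step 8: #.....###...###
step 9: ##...##.##.##.#
step 10: ###.###########
step 11: #.###.........#
step 11 is #.###.........#, still not uniform .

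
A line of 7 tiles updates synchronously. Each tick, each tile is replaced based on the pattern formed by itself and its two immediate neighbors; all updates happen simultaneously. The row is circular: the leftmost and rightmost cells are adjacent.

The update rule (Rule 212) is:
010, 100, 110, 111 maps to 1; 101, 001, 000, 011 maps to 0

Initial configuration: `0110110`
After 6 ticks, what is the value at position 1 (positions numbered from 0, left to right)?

0

tick 1: 0010011
tick 2: 1011001
tick 3: 1001100
tick 4: 1100110
tick 5: 0110010
tick 6: 0011011
position 1 holds 0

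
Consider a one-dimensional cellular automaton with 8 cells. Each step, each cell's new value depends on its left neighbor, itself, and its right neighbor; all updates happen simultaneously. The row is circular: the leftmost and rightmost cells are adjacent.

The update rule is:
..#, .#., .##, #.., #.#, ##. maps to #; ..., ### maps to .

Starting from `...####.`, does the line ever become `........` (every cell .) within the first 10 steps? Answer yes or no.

step 1: ..##..##
step 2: ########
step 3: ........
all cells are . at step 3

yes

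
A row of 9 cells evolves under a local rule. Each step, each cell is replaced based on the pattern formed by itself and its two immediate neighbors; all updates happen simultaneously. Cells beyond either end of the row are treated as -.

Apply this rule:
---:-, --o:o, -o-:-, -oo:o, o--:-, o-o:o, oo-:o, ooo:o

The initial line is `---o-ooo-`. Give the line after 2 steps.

step 1: --o-oooo-
step 2: -o-ooooo-

-o-ooooo-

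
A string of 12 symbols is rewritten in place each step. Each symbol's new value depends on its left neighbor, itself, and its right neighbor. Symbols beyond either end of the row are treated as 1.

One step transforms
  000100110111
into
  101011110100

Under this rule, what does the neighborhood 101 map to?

At position 8 the neighborhood is 101; the next row has 0 there.

0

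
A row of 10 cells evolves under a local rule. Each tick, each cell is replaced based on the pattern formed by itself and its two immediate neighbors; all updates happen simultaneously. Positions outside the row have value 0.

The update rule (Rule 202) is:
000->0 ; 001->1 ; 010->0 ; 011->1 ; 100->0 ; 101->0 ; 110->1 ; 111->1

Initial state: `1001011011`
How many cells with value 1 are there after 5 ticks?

0010011011
0100111011
1001111011
0011111011
0111111011
count of 1: 8

8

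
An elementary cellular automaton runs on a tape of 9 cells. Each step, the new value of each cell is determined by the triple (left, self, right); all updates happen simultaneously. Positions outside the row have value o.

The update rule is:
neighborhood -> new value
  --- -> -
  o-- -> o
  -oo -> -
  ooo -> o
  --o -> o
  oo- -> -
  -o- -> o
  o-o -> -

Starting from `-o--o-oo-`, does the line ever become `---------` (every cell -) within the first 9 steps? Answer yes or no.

no

step 1: -oooo----
step 2: --oo-o--o
step 3: oo---ooo-
step 4: o-o-o-o--
step 5: --o-o-ooo
step 6: ooo-o--oo
step 7: oo--ooo-o
step 8: o-oo-o---
step 9: -----oo-o
step 9 is -----oo-o, still not uniform -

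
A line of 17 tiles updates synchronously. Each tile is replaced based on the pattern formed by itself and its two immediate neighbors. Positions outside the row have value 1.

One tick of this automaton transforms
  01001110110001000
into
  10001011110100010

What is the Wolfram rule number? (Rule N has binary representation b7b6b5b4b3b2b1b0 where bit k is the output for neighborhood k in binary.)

position 5: 111 → 0  (bit 7 = 0)
position 6: 110 → 1  (bit 6 = 1)
position 0: 101 → 1  (bit 5 = 1)
position 2: 100 → 0  (bit 4 = 0)
position 4: 011 → 1  (bit 3 = 1)
position 1: 010 → 0  (bit 2 = 0)
position 3: 001 → 0  (bit 1 = 0)
position 11: 000 → 1  (bit 0 = 1)
bits b7..b0 = 01101001 = 105

105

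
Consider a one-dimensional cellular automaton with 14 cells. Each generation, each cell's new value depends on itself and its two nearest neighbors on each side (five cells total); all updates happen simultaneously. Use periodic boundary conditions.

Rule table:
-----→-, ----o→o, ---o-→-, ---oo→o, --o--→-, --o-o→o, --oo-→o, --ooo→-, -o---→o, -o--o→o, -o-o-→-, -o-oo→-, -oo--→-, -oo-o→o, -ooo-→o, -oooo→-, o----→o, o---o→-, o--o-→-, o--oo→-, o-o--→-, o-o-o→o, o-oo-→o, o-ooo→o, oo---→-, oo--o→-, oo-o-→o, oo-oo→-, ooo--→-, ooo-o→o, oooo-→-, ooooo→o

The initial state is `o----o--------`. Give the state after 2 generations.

generation 1: -ooo--oo----o-
generation 2: --o---o--oo--o

--o---o--oo--o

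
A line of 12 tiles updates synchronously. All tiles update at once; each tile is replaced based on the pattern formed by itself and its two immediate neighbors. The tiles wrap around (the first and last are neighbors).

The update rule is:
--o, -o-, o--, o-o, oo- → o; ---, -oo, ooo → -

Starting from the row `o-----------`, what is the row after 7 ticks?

oo---------o
-oo-------o-
o-oo-----ooo
oo-oo---o---
-oo-oo-ooo-o
o-oo-oo--ooo
oo-oo-ooo---

oo-oo-ooo---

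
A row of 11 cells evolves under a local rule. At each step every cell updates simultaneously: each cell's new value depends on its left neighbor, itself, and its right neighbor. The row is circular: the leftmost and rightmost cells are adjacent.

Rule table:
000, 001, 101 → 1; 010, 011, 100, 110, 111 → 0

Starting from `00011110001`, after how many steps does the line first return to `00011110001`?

22

step 1: 01100000110
step 2: 10001111000
step 3: 00110000011
step 4: 01000111100
step 5: 10011000001
step 6: 00100011110
step 7: 11001100000
step 8: 00010001111
step 9: 01100110000
step 10: 10001000111
step 11: 00110011000
step 12: 11000100011
step 13: 00011001100
step 14: 11100010001
step 15: 00001100110
step 16: 11110001000
step 17: 00000110011
step 18: 01111000100
step 19: 10000011001
step 20: 00111100010
step 21: 11000001100
step 22: 00011110001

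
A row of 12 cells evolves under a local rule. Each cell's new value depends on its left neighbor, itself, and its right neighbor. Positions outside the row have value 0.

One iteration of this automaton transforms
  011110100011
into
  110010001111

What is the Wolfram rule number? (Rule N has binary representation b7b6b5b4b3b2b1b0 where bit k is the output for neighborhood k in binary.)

position 2: 111 → 0  (bit 7 = 0)
position 4: 110 → 1  (bit 6 = 1)
position 5: 101 → 0  (bit 5 = 0)
position 7: 100 → 0  (bit 4 = 0)
position 1: 011 → 1  (bit 3 = 1)
position 6: 010 → 0  (bit 2 = 0)
position 0: 001 → 1  (bit 1 = 1)
position 8: 000 → 1  (bit 0 = 1)
bits b7..b0 = 01001011 = 75

75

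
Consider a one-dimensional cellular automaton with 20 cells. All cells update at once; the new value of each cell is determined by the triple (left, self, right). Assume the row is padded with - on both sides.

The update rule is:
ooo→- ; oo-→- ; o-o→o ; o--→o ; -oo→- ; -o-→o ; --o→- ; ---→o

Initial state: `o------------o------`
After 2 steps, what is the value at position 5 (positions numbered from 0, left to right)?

oooooooooooo-ooooooo
------------o-------
position 5 holds -

-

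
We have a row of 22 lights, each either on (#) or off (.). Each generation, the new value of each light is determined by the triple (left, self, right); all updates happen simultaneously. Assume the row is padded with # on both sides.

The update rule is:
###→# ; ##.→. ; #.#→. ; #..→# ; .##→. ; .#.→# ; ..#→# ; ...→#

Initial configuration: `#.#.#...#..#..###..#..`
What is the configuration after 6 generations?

..####......#..#..#...

..#.##########.#.#####
###..########..#..####
##.##.######.#####.###
#......####...###...##
.######.##.###.#.###.#
..####......#..#..#...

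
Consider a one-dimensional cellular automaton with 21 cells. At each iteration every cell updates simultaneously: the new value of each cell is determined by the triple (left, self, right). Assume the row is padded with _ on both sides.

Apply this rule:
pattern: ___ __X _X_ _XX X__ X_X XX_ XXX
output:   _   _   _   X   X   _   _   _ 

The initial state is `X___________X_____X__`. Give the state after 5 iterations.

_X___________X_____X_
__X___________X_____X
___X___________X_____
____X___________X____
_____X___________X___

_____X___________X___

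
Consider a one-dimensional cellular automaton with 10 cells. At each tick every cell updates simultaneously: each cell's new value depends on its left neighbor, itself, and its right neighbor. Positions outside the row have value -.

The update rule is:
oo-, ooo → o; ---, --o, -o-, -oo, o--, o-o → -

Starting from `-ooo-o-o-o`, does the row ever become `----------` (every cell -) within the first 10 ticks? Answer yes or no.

--oo------
---o------
----------
all cells are - at tick 3

yes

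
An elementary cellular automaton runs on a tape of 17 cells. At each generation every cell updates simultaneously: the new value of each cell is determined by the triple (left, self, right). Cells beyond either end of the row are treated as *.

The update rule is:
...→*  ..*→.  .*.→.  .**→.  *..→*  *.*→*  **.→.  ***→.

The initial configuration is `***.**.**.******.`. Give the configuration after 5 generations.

generation 1: ...*..*..*......*
generation 2: **..*..*..*****..
generation 3: ..*..*..*......*.
generation 4: *..*..*..*****..*
generation 5: .*..*..*......*..

.*..*..*......*..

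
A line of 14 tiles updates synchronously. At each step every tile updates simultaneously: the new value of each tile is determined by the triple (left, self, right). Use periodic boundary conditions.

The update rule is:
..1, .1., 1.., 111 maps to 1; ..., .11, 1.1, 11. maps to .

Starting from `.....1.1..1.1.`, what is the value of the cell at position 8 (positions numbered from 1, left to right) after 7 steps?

.

step 1: ....11.1111.11
step 2: 1..1....11....
step 3: 11111..1..1..1
step 4: 1111.11111111.
step 5: .11...111111..
step 6: 1..1.1.1111.1.
step 7: 1111.1..11..1.
position 8 holds .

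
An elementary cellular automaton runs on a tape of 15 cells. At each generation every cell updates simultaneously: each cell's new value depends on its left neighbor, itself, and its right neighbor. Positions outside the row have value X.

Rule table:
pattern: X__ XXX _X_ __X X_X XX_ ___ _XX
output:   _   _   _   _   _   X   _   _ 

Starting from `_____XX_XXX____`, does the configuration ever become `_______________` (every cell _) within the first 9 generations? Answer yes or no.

yes

______X___X____
_______________
all cells are _ at generation 2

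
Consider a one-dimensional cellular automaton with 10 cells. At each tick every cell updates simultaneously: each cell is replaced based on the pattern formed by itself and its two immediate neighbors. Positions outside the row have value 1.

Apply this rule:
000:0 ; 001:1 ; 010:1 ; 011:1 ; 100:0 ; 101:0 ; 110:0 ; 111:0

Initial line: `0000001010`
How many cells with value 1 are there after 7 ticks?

0000011010
0000110010
0001100110
0011001100
0110011001
0100110011
0101100110
count of 1: 5

5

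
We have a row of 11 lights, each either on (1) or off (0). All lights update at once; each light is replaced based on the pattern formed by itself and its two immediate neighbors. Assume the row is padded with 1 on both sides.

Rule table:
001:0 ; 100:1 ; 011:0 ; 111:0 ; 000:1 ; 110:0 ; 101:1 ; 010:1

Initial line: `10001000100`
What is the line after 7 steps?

00110110110

01101110110
10010001001
01011101100
11100010010
00011011011
11000100100
00110110110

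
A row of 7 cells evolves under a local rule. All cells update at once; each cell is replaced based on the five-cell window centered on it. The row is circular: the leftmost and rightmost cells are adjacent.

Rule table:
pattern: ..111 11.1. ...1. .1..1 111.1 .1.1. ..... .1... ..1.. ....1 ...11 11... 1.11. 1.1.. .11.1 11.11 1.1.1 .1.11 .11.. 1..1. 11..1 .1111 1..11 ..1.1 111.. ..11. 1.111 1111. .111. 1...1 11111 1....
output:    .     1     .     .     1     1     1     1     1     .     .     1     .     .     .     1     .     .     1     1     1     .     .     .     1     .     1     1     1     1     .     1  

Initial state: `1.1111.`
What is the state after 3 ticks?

111....

..1.111
11..111
111....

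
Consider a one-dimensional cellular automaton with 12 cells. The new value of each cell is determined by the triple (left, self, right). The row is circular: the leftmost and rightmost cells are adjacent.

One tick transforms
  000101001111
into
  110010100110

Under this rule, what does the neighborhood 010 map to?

0

At position 3 the neighborhood is 010; the next row has 0 there.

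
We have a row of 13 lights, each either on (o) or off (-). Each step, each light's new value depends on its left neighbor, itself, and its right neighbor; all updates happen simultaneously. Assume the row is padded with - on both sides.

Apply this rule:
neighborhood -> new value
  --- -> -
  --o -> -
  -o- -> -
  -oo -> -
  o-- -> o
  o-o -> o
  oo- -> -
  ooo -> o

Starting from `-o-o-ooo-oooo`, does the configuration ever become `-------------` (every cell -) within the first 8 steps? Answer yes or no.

no

--o-o-o-o-oo-
---o-o-o-o--o
----o-o-o-o--
-----o-o-o-o-
------o-o-o-o
-------o-o-o-
--------o-o-o
---------o-o-
step 8 is ---------o-o-, still not uniform -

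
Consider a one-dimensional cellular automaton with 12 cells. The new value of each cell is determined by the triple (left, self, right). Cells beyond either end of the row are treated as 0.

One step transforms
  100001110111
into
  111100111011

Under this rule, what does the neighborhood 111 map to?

1

At position 6 the neighborhood is 111; the next row has 1 there.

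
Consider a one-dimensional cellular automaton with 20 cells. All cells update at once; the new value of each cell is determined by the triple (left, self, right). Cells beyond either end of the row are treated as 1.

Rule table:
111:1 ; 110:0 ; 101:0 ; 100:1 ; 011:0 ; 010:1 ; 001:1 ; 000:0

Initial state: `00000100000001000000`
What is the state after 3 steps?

10001110000011100001
01010101000101010010
01010101101101011110

01010101101101011110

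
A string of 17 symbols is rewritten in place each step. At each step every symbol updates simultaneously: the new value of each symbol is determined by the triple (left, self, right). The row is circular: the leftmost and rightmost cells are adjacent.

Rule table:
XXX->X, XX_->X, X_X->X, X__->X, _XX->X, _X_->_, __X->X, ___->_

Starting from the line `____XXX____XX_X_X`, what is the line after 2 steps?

X__XXXXX__XXXX_X_
_XXXXXXXXXXXXXX_X

_XXXXXXXXXXXXXX_X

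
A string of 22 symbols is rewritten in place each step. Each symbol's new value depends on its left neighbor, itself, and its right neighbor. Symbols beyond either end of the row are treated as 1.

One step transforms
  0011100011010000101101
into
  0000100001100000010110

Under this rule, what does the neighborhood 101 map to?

At position 10 the neighborhood is 101; the next row has 1 there.

1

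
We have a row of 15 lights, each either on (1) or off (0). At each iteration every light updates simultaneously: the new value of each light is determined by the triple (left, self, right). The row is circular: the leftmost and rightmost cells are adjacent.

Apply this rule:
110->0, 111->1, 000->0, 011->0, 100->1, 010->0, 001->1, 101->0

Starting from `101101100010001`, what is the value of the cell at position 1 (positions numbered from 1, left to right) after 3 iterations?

1

000000010101010
000000100000001
100001010000010
position 1 holds 1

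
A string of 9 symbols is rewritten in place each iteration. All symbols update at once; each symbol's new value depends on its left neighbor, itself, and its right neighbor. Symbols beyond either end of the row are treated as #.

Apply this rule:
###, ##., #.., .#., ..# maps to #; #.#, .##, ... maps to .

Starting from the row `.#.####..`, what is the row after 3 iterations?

iteration 1: .#..#####
iteration 2: .###.####
iteration 3: ..##..###

..##..###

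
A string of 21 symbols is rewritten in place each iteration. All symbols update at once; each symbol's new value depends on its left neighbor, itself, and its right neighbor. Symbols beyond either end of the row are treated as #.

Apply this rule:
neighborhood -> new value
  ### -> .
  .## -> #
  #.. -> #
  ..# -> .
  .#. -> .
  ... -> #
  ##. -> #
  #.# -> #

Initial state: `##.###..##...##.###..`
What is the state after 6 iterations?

##.##.#.###.##.#.###.

.###.##.####.####.##.
##.######..###..#####
.###....##.#.##.#....
##.####.###.####.###.
.###..###.###..###.##
##.##.#.###.##.#.###.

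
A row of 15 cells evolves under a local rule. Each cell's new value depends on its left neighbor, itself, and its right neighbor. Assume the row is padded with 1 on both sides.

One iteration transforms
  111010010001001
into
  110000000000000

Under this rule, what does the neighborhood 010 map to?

0

At position 4 the neighborhood is 010; the next row has 0 there.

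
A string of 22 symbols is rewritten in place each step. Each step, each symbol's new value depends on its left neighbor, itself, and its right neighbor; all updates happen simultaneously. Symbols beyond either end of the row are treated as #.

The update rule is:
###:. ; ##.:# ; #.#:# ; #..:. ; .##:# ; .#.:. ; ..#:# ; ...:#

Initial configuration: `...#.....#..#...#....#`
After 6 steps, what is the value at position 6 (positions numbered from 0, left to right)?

.

.##..####..#..##..####
###.##..#.#..###.##...
..####.#.#..##.####.##
.##..##.#..#####..###.
###.####..##...#.##.##
..###..#.###.##.#####.
position 6 holds .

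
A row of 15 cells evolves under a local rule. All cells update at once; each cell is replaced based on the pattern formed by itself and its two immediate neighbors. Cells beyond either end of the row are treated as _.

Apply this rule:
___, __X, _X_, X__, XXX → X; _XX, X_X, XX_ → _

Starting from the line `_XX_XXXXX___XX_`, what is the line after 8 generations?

XXX_XXXXXX___X_

generation 1: X____XXX_XXX__X
generation 2: XXXXX_X___X_XXX
generation 3: _XXX__XXXXX__X_
generation 4: X_X_XX_XXX_XXXX
generation 5: X_X_____X___XX_
generation 6: X_XXXXXXXXXX__X
generation 7: X__XXXXXXXX_XXX
generation 8: XXX_XXXXXX___X_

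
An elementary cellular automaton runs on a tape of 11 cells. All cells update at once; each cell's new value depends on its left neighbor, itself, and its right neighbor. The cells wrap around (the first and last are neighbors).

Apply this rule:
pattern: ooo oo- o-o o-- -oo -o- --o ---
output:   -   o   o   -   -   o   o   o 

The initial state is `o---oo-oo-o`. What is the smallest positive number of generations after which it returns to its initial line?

o-oo-oo-oo-
oo-oo-oo-oo
-oo-oo-oo--
o-oo-oo-o-o
oo-oo-oooo-
-oo-oo---oo
o-oo-o-oo-o
oo-oooo-oo-
-oo---oo-oo
o-o-oo-oo-o
oooo-oo-oo-
---oo-oo-oo
-oo-oo-oo-o
o-oo-oo-ooo
oo-oo-oo---
-oo-oo-o-oo
o-oo-oooo-o
oo-oo---oo-
-oo-o-oo-oo
o-oooo-oo-o
oo---oo-oo-
-o-oo-oo-oo
ooo-oo-oo-o
--oo-oo-oo-
oo-oo-oo-o-
-oo-oo-oooo
o-oo-oo---o
oo-oo-o-oo-
-oo-oooo-oo
o-oo---oo-o
oo-o-oo-oo-
-oooo-oo-oo
o---oo-oo-o

33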